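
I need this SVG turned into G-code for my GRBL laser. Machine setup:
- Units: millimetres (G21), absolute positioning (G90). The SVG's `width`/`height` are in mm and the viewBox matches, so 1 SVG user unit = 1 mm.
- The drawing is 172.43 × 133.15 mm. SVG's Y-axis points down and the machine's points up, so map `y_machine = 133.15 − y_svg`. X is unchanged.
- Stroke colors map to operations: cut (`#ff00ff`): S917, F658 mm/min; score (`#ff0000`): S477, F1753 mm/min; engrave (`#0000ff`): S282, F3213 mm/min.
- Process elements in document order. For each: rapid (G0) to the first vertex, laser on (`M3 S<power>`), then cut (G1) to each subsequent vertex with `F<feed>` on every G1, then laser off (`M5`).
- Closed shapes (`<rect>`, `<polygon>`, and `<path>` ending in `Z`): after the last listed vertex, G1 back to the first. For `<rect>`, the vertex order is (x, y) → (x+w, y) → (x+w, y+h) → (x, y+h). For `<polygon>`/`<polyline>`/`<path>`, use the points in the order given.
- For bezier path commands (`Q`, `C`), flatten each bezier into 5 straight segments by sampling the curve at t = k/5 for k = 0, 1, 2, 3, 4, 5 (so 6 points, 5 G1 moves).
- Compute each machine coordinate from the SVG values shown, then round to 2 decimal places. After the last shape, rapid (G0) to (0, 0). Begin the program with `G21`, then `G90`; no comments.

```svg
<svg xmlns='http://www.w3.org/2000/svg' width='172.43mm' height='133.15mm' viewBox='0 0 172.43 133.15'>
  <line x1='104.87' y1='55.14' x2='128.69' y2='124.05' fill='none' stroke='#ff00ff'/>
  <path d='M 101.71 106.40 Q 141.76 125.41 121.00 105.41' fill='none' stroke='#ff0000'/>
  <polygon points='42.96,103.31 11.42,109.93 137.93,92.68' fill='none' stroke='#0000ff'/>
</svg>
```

1 u = 1 mm; y_m = 133.15 − y.

[1] `<line>` line segment, #ff00ff→cut S917 F658: (104.87,78.01) → (128.69,9.10)

[2] `<path>` quadratic bezier, #ff0000→score S477 F1753: (101.71,26.75) → (115.30,20.71) → (124.02,17.78) → (127.88,17.98) → (126.87,21.30) → (121.00,27.74)

[3] `<polygon>` closed polygon, #0000ff→engrave S282 F3213: (42.96,29.84) → (11.42,23.22) → (137.93,40.47) → (42.96,29.84) (closed)

G21
G90
G0 X104.87 Y78.01
M3 S917
G1 X128.69 Y9.10 F658
M5
G0 X101.71 Y26.75
M3 S477
G1 X115.30 Y20.71 F1753
G1 X124.02 Y17.78 F1753
G1 X127.88 Y17.98 F1753
G1 X126.87 Y21.30 F1753
G1 X121.00 Y27.74 F1753
M5
G0 X42.96 Y29.84
M3 S282
G1 X11.42 Y23.22 F3213
G1 X137.93 Y40.47 F3213
G1 X42.96 Y29.84 F3213
M5
G0 X0.00 Y0.00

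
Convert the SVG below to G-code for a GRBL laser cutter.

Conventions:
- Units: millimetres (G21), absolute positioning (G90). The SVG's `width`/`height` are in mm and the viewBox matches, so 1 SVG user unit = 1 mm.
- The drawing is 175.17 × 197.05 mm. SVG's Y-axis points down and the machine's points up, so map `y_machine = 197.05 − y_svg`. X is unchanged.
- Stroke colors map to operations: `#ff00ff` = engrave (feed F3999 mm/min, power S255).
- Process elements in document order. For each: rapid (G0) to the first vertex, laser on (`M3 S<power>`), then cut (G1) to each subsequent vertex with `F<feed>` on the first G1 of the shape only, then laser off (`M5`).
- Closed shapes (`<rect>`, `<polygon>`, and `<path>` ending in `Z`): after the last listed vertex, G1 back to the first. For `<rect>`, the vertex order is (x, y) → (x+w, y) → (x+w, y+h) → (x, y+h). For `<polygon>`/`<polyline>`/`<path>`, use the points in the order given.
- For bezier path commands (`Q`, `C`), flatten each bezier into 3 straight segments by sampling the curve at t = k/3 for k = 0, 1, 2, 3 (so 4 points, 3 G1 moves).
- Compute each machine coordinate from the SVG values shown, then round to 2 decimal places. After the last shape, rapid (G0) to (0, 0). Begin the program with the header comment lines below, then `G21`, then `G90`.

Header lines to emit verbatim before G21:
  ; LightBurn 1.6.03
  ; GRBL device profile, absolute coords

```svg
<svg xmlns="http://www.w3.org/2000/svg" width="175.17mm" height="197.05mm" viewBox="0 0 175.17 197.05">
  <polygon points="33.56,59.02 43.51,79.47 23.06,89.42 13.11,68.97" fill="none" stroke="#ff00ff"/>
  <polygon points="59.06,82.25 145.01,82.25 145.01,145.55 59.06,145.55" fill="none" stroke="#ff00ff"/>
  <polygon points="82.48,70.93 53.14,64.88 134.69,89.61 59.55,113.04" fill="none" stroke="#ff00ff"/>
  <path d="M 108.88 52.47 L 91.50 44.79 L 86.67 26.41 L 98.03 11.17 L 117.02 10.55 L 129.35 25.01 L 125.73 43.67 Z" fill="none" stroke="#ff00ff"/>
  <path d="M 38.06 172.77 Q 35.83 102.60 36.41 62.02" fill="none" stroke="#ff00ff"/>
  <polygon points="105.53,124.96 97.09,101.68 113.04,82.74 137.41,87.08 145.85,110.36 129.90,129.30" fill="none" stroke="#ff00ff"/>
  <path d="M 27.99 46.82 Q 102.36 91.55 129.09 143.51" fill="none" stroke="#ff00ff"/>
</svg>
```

; LightBurn 1.6.03
; GRBL device profile, absolute coords
G21
G90
G0 X33.56 Y138.03
M3 S255
G1 X43.51 Y117.58 F3999
G1 X23.06 Y107.63
G1 X13.11 Y128.08
G1 X33.56 Y138.03
M5
G0 X59.06 Y114.80
M3 S255
G1 X145.01 Y114.80 F3999
G1 X145.01 Y51.50
G1 X59.06 Y51.50
G1 X59.06 Y114.80
M5
G0 X82.48 Y126.12
M3 S255
G1 X53.14 Y132.17 F3999
G1 X134.69 Y107.44
G1 X59.55 Y84.01
G1 X82.48 Y126.12
M5
G0 X108.88 Y144.58
M3 S255
G1 X91.50 Y152.26 F3999
G1 X86.67 Y170.64
G1 X98.03 Y185.88
G1 X117.02 Y186.50
G1 X129.35 Y172.04
G1 X125.73 Y153.38
G1 X108.88 Y144.58
M5
G0 X38.06 Y24.28
M3 S255
G1 X36.89 Y67.77 F3999
G1 X36.34 Y104.69
G1 X36.41 Y135.03
M5
G0 X105.53 Y72.09
M3 S255
G1 X97.09 Y95.37 F3999
G1 X113.04 Y114.31
G1 X137.41 Y109.97
G1 X145.85 Y86.69
G1 X129.90 Y67.75
G1 X105.53 Y72.09
M5
G0 X27.99 Y150.23
M3 S255
G1 X72.28 Y119.61 F3999
G1 X105.98 Y87.38
G1 X129.09 Y53.54
M5
G0 X0.00 Y0.00

1 u = 1 mm; y_m = 197.05 − y.

[1] `<polygon>` regular polygon, #ff00ff→engrave S255 F3999: (33.56,138.03) → (43.51,117.58) → (23.06,107.63) → (13.11,128.08) → (33.56,138.03) (closed)

[2] `<polygon>` rectangle, #ff00ff→engrave S255 F3999: (59.06,114.80) → (145.01,114.80) → (145.01,51.50) → (59.06,51.50) → (59.06,114.80) (closed)

[3] `<polygon>` closed polygon, #ff00ff→engrave S255 F3999: (82.48,126.12) → (53.14,132.17) → (134.69,107.44) → (59.55,84.01) → (82.48,126.12) (closed)

[4] `<path>` regular polygon, #ff00ff→engrave S255 F3999: (108.88,144.58) → (91.50,152.26) → (86.67,170.64) → (98.03,185.88) → (117.02,186.50) → (129.35,172.04) → (125.73,153.38) → (108.88,144.58) (closed)

[5] `<path>` quadratic bezier, #ff00ff→engrave S255 F3999: (38.06,24.28) → (36.89,67.77) → (36.34,104.69) → (36.41,135.03)

[6] `<polygon>` regular polygon, #ff00ff→engrave S255 F3999: (105.53,72.09) → (97.09,95.37) → (113.04,114.31) → (137.41,109.97) → (145.85,86.69) → (129.90,67.75) → (105.53,72.09) (closed)

[7] `<path>` quadratic bezier, #ff00ff→engrave S255 F3999: (27.99,150.23) → (72.28,119.61) → (105.98,87.38) → (129.09,53.54)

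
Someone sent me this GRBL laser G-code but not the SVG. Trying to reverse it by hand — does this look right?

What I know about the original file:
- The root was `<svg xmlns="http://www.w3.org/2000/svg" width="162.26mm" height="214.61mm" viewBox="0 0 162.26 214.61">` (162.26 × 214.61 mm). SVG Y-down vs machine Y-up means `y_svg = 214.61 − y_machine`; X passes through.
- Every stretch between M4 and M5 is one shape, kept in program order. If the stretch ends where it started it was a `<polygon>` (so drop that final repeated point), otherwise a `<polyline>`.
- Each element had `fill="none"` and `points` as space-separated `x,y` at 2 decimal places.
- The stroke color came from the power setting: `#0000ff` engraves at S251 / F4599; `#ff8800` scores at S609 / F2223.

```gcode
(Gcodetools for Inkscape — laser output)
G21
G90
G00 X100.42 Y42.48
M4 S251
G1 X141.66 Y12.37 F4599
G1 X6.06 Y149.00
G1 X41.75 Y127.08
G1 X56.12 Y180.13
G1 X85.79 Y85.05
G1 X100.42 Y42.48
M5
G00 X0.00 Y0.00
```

Machine Y-up, SVG Y-down with viewBox height 214.61, so y_svg = 214.61 − y_machine; X carries over. Every run uses S251, so all elements get stroke `#0000ff` (engrave).

Run 1: The run returns to its start, so emit a `<polygon>` with points (Y-flipped): 100.42,172.13 141.66,202.24 6.06,65.61 41.75,87.53 56.12,34.48 85.79,129.56.

<svg xmlns="http://www.w3.org/2000/svg" width="162.26mm" height="214.61mm" viewBox="0 0 162.26 214.61">
  <polygon points="100.42,172.13 141.66,202.24 6.06,65.61 41.75,87.53 56.12,34.48 85.79,129.56" fill="none" stroke="#0000ff"/>
</svg>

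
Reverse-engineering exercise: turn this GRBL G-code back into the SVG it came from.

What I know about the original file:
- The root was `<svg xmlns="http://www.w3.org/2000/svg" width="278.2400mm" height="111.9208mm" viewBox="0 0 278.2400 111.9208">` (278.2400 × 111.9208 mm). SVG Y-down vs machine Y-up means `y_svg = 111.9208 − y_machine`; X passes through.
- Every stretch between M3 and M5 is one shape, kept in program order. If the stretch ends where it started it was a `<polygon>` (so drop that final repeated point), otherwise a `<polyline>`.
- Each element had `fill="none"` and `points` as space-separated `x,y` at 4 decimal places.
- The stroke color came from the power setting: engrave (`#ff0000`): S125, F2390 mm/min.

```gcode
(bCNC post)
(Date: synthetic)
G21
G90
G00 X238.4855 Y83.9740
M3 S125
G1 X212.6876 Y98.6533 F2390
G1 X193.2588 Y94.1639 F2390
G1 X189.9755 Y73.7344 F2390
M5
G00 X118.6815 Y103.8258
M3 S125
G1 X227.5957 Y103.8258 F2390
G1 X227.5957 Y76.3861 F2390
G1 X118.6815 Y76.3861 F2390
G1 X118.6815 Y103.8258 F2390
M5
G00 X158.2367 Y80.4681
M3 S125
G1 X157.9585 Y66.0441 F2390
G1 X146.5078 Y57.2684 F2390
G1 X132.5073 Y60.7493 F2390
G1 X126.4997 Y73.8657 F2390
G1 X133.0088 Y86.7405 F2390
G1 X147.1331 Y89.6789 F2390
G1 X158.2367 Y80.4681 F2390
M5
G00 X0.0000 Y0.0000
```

Each laser-on run becomes one SVG element. Flip Y back into SVG space with y_svg = 111.9208 − y_machine. Every run uses S125, so all elements get stroke `#ff0000` (engrave).

Run 1: The run is open, so emit a `<polyline>` with points (Y-flipped): 238.4855,27.9468 212.6876,13.2675 193.2588,17.7569 189.9755,38.1864.

Run 2: The run returns to its start, so emit a `<polygon>` with points (Y-flipped): 118.6815,8.0950 227.5957,8.0950 227.5957,35.5347 118.6815,35.5347.

Run 3: The run returns to its start, so emit a `<polygon>` with points (Y-flipped): 158.2367,31.4527 157.9585,45.8767 146.5078,54.6524 132.5073,51.1715 126.4997,38.0551 133.0088,25.1803 147.1331,22.2419.

<svg xmlns="http://www.w3.org/2000/svg" width="278.2400mm" height="111.9208mm" viewBox="0 0 278.2400 111.9208">
  <polyline points="238.4855,27.9468 212.6876,13.2675 193.2588,17.7569 189.9755,38.1864" fill="none" stroke="#ff0000"/>
  <polygon points="118.6815,8.0950 227.5957,8.0950 227.5957,35.5347 118.6815,35.5347" fill="none" stroke="#ff0000"/>
  <polygon points="158.2367,31.4527 157.9585,45.8767 146.5078,54.6524 132.5073,51.1715 126.4997,38.0551 133.0088,25.1803 147.1331,22.2419" fill="none" stroke="#ff0000"/>
</svg>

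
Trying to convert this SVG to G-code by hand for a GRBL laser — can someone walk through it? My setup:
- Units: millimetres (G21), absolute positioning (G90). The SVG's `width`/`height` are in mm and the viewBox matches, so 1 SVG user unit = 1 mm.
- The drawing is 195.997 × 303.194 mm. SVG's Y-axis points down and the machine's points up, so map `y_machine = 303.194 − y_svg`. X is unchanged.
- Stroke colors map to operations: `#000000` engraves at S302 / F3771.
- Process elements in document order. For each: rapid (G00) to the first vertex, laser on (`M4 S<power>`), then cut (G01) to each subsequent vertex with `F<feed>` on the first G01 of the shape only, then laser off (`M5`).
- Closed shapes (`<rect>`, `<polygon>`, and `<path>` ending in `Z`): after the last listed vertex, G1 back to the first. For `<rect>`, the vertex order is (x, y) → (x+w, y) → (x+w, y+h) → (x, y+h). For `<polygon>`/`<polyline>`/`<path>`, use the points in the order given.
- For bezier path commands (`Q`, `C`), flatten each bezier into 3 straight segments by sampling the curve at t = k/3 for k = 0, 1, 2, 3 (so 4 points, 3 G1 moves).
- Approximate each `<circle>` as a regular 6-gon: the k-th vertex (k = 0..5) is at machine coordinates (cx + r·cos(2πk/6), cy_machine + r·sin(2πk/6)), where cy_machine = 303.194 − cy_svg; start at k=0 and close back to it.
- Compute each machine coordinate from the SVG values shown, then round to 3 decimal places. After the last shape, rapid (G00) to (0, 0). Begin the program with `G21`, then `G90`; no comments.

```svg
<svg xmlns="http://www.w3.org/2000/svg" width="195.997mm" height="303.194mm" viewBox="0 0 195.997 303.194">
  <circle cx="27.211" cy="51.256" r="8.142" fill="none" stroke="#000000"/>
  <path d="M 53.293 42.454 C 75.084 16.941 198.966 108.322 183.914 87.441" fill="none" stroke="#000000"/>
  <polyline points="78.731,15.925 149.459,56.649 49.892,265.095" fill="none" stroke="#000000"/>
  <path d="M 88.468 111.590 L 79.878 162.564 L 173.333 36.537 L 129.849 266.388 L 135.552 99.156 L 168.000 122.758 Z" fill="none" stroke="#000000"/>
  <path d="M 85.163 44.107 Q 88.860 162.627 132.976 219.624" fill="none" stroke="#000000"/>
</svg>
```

viewBox `0 0 195.997 303.194` with mm width/height → 1 unit = 1 mm. Flip: y_m = 303.194 − y_svg.

**Shape 1** — `<circle>` circle, stroke `#000000` → engrave (S302, F3771). Machine vertices: (35.353,251.938) → (31.282,258.989) → (23.140,258.989) → (19.069,251.938) → (23.140,244.887) → (31.282,244.887) → (35.353,251.938). Closed: final G1 returns to the first vertex.

**Shape 2** — `<path>` cubic bezier, stroke `#000000` → engrave (S302, F3771). Control points (SVG): P0=(53.293,42.454), P1=(75.084,16.941), P2=(198.966,108.322), P3=(183.914,87.441); sampled at t=k/3. Machine vertices: (53.293,260.740) → (100.187,255.776) → (161.582,223.805) → (183.914,215.753). Open path.

**Shape 3** — `<polyline>` open polyline, stroke `#000000` → engrave (S302, F3771). Machine vertices: (78.731,287.269) → (149.459,246.545) → (49.892,38.099). Open path.

**Shape 4** — `<path>` closed polygon, stroke `#000000` → engrave (S302, F3771). Machine vertices: (88.468,191.604) → (79.878,140.630) → (173.333,266.657) → (129.849,36.806) → (135.552,204.038) → (168.000,180.436) → (88.468,191.604). Closed: final G1 returns to the first vertex.

**Shape 5** — `<path>` quadratic bezier, stroke `#000000` → engrave (S302, F3771). Control points (SVG): P0=(85.163,44.107), P1=(88.860,162.627), P2=(132.976,219.624); sampled at t=k/3. Machine vertices: (85.163,259.087) → (92.119,186.910) → (108.056,128.404) → (132.976,83.570). Open path.

G21
G90
G00 X35.353 Y251.938
M4 S302
G01 X31.282 Y258.989 F3771
G01 X23.140 Y258.989
G01 X19.069 Y251.938
G01 X23.140 Y244.887
G01 X31.282 Y244.887
G01 X35.353 Y251.938
M5
G00 X53.293 Y260.740
M4 S302
G01 X100.187 Y255.776 F3771
G01 X161.582 Y223.805
G01 X183.914 Y215.753
M5
G00 X78.731 Y287.269
M4 S302
G01 X149.459 Y246.545 F3771
G01 X49.892 Y38.099
M5
G00 X88.468 Y191.604
M4 S302
G01 X79.878 Y140.630 F3771
G01 X173.333 Y266.657
G01 X129.849 Y36.806
G01 X135.552 Y204.038
G01 X168.000 Y180.436
G01 X88.468 Y191.604
M5
G00 X85.163 Y259.087
M4 S302
G01 X92.119 Y186.910 F3771
G01 X108.056 Y128.404
G01 X132.976 Y83.570
M5
G00 X0.000 Y0.000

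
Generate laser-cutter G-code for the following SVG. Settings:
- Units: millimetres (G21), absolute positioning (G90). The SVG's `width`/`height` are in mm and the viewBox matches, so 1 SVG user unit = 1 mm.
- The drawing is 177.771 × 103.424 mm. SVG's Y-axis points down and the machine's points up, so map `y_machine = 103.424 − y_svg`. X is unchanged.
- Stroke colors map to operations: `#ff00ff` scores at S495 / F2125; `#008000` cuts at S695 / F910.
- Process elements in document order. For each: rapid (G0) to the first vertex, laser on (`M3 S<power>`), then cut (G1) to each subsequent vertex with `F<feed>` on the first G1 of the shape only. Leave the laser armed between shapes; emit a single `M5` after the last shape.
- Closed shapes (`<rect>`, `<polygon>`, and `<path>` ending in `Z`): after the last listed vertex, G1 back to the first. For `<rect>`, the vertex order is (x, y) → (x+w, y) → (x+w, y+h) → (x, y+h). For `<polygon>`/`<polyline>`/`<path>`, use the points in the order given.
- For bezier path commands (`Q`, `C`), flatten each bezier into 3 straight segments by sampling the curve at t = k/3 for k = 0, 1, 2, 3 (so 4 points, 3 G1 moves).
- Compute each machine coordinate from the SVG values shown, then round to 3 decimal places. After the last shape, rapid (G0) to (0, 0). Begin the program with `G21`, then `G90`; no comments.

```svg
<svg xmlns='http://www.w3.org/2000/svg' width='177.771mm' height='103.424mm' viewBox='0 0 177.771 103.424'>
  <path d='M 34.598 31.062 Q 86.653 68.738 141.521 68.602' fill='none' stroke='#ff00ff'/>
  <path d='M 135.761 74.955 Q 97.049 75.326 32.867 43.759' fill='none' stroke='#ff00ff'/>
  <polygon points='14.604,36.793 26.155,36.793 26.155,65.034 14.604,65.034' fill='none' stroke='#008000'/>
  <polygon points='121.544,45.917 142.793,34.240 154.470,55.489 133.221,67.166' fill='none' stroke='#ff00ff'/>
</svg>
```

viewBox `0 0 177.771 103.424` with mm width/height → 1 unit = 1 mm. Flip: y_m = 103.424 − y_svg.

**Shape 1** — `<path>` quadratic bezier, stroke `#ff00ff` → score (S495, F2125). Control points (SVG): P0=(34.598,31.062), P1=(86.653,68.738), P2=(141.521,68.602); sampled at t=k/3. Machine vertices: (34.598,72.362) → (69.614,51.446) → (105.255,38.933) → (141.521,34.822). Open path.

**Shape 2** — `<path>` quadratic bezier, stroke `#ff00ff` → score (S495, F2125). Control points (SVG): P0=(135.761,74.955), P1=(97.049,75.326), P2=(32.867,43.759); sampled at t=k/3. Machine vertices: (135.761,28.469) → (107.123,31.770) → (72.825,42.169) → (32.867,59.665). Open path.

**Shape 3** — `<polygon>` rectangle, stroke `#008000` → cut (S695, F910). Machine vertices: (14.604,66.631) → (26.155,66.631) → (26.155,38.390) → (14.604,38.390) → (14.604,66.631). Closed: final G1 returns to the first vertex.

**Shape 4** — `<polygon>` regular polygon, stroke `#ff00ff` → score (S495, F2125). Machine vertices: (121.544,57.507) → (142.793,69.184) → (154.470,47.935) → (133.221,36.258) → (121.544,57.507). Closed: final G1 returns to the first vertex.

G21
G90
G0 X34.598 Y72.362
M3 S495
G1 X69.614 Y51.446 F2125
G1 X105.255 Y38.933
G1 X141.521 Y34.822
G0 X135.761 Y28.469
M3 S495
G1 X107.123 Y31.770 F2125
G1 X72.825 Y42.169
G1 X32.867 Y59.665
G0 X14.604 Y66.631
M3 S695
G1 X26.155 Y66.631 F910
G1 X26.155 Y38.390
G1 X14.604 Y38.390
G1 X14.604 Y66.631
G0 X121.544 Y57.507
M3 S495
G1 X142.793 Y69.184 F2125
G1 X154.470 Y47.935
G1 X133.221 Y36.258
G1 X121.544 Y57.507
M5
G0 X0.000 Y0.000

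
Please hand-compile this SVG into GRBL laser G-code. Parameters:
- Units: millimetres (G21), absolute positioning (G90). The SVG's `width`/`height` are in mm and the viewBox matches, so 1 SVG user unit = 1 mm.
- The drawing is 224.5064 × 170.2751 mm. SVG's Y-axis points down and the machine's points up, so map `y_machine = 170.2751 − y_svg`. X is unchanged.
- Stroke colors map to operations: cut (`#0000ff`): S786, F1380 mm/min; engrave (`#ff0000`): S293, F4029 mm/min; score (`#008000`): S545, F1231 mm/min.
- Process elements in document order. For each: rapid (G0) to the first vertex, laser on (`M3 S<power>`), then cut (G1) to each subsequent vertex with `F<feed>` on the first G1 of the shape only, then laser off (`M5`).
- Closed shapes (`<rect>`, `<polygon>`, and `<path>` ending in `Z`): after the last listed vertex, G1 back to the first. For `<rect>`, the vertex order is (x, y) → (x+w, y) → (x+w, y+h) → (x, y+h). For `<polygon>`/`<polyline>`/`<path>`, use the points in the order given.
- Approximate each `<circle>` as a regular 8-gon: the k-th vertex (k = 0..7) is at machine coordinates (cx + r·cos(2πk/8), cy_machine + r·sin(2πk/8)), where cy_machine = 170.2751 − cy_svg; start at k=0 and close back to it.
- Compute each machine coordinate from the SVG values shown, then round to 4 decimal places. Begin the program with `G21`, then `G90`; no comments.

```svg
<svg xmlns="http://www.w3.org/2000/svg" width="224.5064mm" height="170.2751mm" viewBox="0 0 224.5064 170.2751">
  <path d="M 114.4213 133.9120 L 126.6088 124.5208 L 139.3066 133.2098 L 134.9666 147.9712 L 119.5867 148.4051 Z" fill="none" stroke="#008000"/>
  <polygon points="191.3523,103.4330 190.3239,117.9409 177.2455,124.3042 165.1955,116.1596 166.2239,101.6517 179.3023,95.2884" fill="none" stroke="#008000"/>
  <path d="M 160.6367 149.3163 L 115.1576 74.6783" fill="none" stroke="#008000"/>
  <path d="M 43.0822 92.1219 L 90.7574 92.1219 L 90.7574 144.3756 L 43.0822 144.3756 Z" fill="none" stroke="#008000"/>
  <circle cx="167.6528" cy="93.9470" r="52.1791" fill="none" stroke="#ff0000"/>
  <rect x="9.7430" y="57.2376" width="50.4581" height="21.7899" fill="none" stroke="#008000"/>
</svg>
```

Since the viewBox matches the mm dimensions, user units are millimetres directly. The only transform is the Y-flip y_m = 170.2751 − y_svg.

Shape 1 is a regular polygon drawn with `<path>`. Its stroke #008000 means score at S545, F1231. After flipping Y the toolpath is (114.4213,36.3631) → (126.6088,45.7543) → (139.3066,37.0653) → (134.9666,22.3039) → (119.5867,21.8700) → (114.4213,36.3631), returning to the start.

Shape 2 is a regular polygon drawn with `<polygon>`. Its stroke #008000 means score at S545, F1231. After flipping Y the toolpath is (191.3523,66.8421) → (190.3239,52.3342) → (177.2455,45.9709) → (165.1955,54.1155) → (166.2239,68.6234) → (179.3023,74.9867) → (191.3523,66.8421), returning to the start.

Shape 3 is a line segment drawn with `<path>`. Its stroke #008000 means score at S545, F1231. After flipping Y the toolpath is (160.6367,20.9588) → (115.1576,95.5968).

Shape 4 is a rectangle drawn with `<path>`. Its stroke #008000 means score at S545, F1231. After flipping Y the toolpath is (43.0822,78.1532) → (90.7574,78.1532) → (90.7574,25.8995) → (43.0822,25.8995) → (43.0822,78.1532), returning to the start.

Shape 5 is a circle drawn with `<circle>`. Its stroke #ff0000 means engrave at S293, F4029. After flipping Y the toolpath is (219.8319,76.3281) → (204.5490,113.2243) → (167.6528,128.5072) → (130.7566,113.2243) → (115.4737,76.3281) → (130.7566,39.4319) → (167.6528,24.1490) → (204.5490,39.4319) → (219.8319,76.3281), returning to the start.

Shape 6 is a rectangle drawn with `<rect>`. Its stroke #008000 means score at S545, F1231. After flipping Y the toolpath is (9.7430,113.0375) → (60.2011,113.0375) → (60.2011,91.2476) → (9.7430,91.2476) → (9.7430,113.0375), returning to the start.

G21
G90
G0 X114.4213 Y36.3631
M3 S545
G1 X126.6088 Y45.7543 F1231
G1 X139.3066 Y37.0653
G1 X134.9666 Y22.3039
G1 X119.5867 Y21.8700
G1 X114.4213 Y36.3631
M5
G0 X191.3523 Y66.8421
M3 S545
G1 X190.3239 Y52.3342 F1231
G1 X177.2455 Y45.9709
G1 X165.1955 Y54.1155
G1 X166.2239 Y68.6234
G1 X179.3023 Y74.9867
G1 X191.3523 Y66.8421
M5
G0 X160.6367 Y20.9588
M3 S545
G1 X115.1576 Y95.5968 F1231
M5
G0 X43.0822 Y78.1532
M3 S545
G1 X90.7574 Y78.1532 F1231
G1 X90.7574 Y25.8995
G1 X43.0822 Y25.8995
G1 X43.0822 Y78.1532
M5
G0 X219.8319 Y76.3281
M3 S293
G1 X204.5490 Y113.2243 F4029
G1 X167.6528 Y128.5072
G1 X130.7566 Y113.2243
G1 X115.4737 Y76.3281
G1 X130.7566 Y39.4319
G1 X167.6528 Y24.1490
G1 X204.5490 Y39.4319
G1 X219.8319 Y76.3281
M5
G0 X9.7430 Y113.0375
M3 S545
G1 X60.2011 Y113.0375 F1231
G1 X60.2011 Y91.2476
G1 X9.7430 Y91.2476
G1 X9.7430 Y113.0375
M5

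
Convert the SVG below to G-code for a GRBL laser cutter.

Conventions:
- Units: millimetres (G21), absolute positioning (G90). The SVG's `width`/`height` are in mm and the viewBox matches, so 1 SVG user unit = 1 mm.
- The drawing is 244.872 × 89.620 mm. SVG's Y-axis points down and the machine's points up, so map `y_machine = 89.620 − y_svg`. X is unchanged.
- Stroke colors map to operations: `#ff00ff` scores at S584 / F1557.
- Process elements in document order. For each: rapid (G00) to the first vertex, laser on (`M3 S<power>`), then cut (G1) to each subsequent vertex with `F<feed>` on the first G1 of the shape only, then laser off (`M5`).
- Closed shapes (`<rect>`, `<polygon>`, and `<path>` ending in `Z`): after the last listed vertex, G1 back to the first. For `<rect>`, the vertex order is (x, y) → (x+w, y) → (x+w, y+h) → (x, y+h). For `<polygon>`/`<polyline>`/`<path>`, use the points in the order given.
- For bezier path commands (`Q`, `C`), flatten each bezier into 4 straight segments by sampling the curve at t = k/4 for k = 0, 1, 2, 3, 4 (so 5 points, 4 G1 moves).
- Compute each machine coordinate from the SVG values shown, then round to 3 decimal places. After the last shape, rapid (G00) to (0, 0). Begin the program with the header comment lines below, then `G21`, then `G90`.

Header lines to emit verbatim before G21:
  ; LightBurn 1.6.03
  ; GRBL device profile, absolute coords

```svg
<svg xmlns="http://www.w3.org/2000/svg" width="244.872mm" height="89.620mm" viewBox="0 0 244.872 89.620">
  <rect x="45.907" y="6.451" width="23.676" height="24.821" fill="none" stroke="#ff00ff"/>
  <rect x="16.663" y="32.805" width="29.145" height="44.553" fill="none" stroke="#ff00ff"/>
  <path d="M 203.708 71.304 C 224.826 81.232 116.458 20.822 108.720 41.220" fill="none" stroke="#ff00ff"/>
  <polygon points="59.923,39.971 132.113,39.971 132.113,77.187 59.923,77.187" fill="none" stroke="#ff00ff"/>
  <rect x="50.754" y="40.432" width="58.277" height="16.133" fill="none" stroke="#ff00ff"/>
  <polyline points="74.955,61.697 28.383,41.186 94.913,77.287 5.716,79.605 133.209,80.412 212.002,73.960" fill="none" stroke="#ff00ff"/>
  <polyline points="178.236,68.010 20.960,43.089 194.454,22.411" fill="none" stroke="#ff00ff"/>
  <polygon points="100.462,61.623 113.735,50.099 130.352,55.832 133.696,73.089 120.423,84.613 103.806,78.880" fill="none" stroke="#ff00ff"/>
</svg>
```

viewBox `0 0 244.872 89.620` with mm width/height → 1 unit = 1 mm. Flip: y_m = 89.620 − y_svg.

**Shape 1** — `<rect>` rectangle, stroke `#ff00ff` → score (S584, F1557). Machine vertices: (45.907,83.169) → (69.583,83.169) → (69.583,58.348) → (45.907,58.348) → (45.907,83.169). Closed: final G1 returns to the first vertex.

**Shape 2** — `<rect>` rectangle, stroke `#ff00ff` → score (S584, F1557). Machine vertices: (16.663,56.815) → (45.808,56.815) → (45.808,12.262) → (16.663,12.262) → (16.663,56.815). Closed: final G1 returns to the first vertex.

**Shape 3** — `<path>` cubic bezier, stroke `#ff00ff` → score (S584, F1557). Control points (SVG): P0=(203.708,71.304), P1=(224.826,81.232), P2=(116.458,20.822), P3=(108.720,41.220); sampled at t=k/4. Machine vertices: (203.708,18.316) → (198.863,21.697) → (167.035,37.284) → (129.796,50.909) → (108.720,48.400). Open path.

**Shape 4** — `<polygon>` rectangle, stroke `#ff00ff` → score (S584, F1557). Machine vertices: (59.923,49.649) → (132.113,49.649) → (132.113,12.433) → (59.923,12.433) → (59.923,49.649). Closed: final G1 returns to the first vertex.

**Shape 5** — `<rect>` rectangle, stroke `#ff00ff` → score (S584, F1557). Machine vertices: (50.754,49.188) → (109.031,49.188) → (109.031,33.055) → (50.754,33.055) → (50.754,49.188). Closed: final G1 returns to the first vertex.

**Shape 6** — `<polyline>` open polyline, stroke `#ff00ff` → score (S584, F1557). Machine vertices: (74.955,27.923) → (28.383,48.434) → (94.913,12.333) → (5.716,10.015) → (133.209,9.208) → (212.002,15.660). Open path.

**Shape 7** — `<polyline>` open polyline, stroke `#ff00ff` → score (S584, F1557). Machine vertices: (178.236,21.610) → (20.960,46.531) → (194.454,67.209). Open path.

**Shape 8** — `<polygon>` regular polygon, stroke `#ff00ff` → score (S584, F1557). Machine vertices: (100.462,27.997) → (113.735,39.521) → (130.352,33.788) → (133.696,16.531) → (120.423,5.007) → (103.806,10.740) → (100.462,27.997). Closed: final G1 returns to the first vertex.

; LightBurn 1.6.03
; GRBL device profile, absolute coords
G21
G90
G00 X45.907 Y83.169
M3 S584
G1 X69.583 Y83.169 F1557
G1 X69.583 Y58.348
G1 X45.907 Y58.348
G1 X45.907 Y83.169
M5
G00 X16.663 Y56.815
M3 S584
G1 X45.808 Y56.815 F1557
G1 X45.808 Y12.262
G1 X16.663 Y12.262
G1 X16.663 Y56.815
M5
G00 X203.708 Y18.316
M3 S584
G1 X198.863 Y21.697 F1557
G1 X167.035 Y37.284
G1 X129.796 Y50.909
G1 X108.720 Y48.400
M5
G00 X59.923 Y49.649
M3 S584
G1 X132.113 Y49.649 F1557
G1 X132.113 Y12.433
G1 X59.923 Y12.433
G1 X59.923 Y49.649
M5
G00 X50.754 Y49.188
M3 S584
G1 X109.031 Y49.188 F1557
G1 X109.031 Y33.055
G1 X50.754 Y33.055
G1 X50.754 Y49.188
M5
G00 X74.955 Y27.923
M3 S584
G1 X28.383 Y48.434 F1557
G1 X94.913 Y12.333
G1 X5.716 Y10.015
G1 X133.209 Y9.208
G1 X212.002 Y15.660
M5
G00 X178.236 Y21.610
M3 S584
G1 X20.960 Y46.531 F1557
G1 X194.454 Y67.209
M5
G00 X100.462 Y27.997
M3 S584
G1 X113.735 Y39.521 F1557
G1 X130.352 Y33.788
G1 X133.696 Y16.531
G1 X120.423 Y5.007
G1 X103.806 Y10.740
G1 X100.462 Y27.997
M5
G00 X0.000 Y0.000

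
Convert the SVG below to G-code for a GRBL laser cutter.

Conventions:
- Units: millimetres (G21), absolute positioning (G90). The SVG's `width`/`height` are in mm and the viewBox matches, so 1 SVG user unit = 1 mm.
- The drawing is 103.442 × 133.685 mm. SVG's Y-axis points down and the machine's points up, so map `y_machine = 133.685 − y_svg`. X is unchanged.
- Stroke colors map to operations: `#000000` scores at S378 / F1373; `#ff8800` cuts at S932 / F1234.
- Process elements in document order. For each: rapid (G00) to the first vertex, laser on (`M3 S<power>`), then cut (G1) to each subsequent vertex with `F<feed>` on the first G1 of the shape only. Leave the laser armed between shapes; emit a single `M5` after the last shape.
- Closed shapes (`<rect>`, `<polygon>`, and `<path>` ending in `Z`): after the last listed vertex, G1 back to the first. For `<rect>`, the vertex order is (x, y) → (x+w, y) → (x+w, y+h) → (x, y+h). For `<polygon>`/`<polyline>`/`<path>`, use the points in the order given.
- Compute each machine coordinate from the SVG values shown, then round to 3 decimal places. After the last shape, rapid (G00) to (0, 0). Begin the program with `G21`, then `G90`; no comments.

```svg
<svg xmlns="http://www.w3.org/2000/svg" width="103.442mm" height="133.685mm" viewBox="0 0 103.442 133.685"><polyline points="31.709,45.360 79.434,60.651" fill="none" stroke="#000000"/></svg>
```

viewBox `0 0 103.442 133.685` with mm width/height → 1 unit = 1 mm. Flip: y_m = 133.685 − y_svg.

**Shape 1** — `<polyline>` line segment, stroke `#000000` → score (S378, F1373). Machine vertices: (31.709,88.325) → (79.434,73.034). Open path.

G21
G90
G00 X31.709 Y88.325
M3 S378
G1 X79.434 Y73.034 F1373
M5
G00 X0.000 Y0.000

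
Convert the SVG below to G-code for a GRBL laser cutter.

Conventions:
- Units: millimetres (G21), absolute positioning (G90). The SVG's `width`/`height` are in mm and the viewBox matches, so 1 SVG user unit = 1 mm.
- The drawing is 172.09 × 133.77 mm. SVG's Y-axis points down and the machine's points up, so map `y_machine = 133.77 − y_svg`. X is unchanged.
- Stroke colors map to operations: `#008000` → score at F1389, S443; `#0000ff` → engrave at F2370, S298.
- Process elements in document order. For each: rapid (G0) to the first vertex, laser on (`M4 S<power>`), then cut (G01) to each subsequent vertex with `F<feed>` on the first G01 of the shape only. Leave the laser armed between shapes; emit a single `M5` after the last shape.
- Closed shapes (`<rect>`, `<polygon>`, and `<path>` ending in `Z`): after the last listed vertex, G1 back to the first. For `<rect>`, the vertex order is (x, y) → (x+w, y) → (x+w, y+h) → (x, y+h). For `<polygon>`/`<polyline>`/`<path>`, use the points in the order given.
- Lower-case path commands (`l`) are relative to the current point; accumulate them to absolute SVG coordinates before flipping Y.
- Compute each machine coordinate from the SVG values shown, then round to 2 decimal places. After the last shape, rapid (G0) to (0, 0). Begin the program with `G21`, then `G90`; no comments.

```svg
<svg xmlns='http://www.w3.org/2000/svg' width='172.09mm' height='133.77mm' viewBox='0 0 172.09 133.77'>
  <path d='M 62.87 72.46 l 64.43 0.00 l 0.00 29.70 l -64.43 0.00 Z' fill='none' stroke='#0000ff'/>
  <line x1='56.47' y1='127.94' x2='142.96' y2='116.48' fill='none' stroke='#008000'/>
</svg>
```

viewBox `0 0 172.09 133.77` with mm width/height → 1 unit = 1 mm. Flip: y_m = 133.77 − y_svg.

**Shape 1** — `<path>` rectangle, stroke `#0000ff` → engrave (S298, F2370). Machine vertices: (62.87,61.31) → (127.30,61.31) → (127.30,31.61) → (62.87,31.61) → (62.87,61.31). Closed: final G1 returns to the first vertex.

**Shape 2** — `<line>` line segment, stroke `#008000` → score (S443, F1389). Machine vertices: (56.47,5.83) → (142.96,17.29). Open path.

G21
G90
G0 X62.87 Y61.31
M4 S298
G01 X127.30 Y61.31 F2370
G01 X127.30 Y31.61
G01 X62.87 Y31.61
G01 X62.87 Y61.31
G0 X56.47 Y5.83
M4 S443
G01 X142.96 Y17.29 F1389
M5
G0 X0.00 Y0.00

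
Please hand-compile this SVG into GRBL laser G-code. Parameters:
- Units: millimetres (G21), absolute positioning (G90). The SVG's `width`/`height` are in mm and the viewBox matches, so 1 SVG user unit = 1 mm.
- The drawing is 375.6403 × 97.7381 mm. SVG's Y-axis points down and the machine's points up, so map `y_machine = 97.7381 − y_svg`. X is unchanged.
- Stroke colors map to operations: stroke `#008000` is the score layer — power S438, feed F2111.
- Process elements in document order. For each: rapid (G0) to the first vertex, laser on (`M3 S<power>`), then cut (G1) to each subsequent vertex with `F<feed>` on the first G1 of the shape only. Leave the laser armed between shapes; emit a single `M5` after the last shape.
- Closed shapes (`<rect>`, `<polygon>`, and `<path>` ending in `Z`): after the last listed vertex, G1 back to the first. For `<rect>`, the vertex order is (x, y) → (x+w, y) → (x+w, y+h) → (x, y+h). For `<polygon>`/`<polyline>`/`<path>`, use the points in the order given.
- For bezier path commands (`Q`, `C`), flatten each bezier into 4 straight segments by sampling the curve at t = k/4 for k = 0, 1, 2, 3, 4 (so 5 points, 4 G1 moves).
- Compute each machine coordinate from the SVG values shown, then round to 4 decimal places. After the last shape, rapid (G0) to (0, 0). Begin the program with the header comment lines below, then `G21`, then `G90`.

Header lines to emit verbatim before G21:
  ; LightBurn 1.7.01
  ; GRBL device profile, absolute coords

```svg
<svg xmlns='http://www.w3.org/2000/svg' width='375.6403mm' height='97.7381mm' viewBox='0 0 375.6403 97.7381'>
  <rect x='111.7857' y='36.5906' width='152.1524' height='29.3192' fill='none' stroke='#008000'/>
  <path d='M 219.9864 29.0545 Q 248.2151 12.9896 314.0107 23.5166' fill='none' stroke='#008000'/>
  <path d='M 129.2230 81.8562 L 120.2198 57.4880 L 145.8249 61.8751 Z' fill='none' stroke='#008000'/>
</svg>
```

; LightBurn 1.7.01
; GRBL device profile, absolute coords
G21
G90
G0 X111.7857 Y61.1475
M3 S438
G1 X263.9381 Y61.1475 F2111
G1 X263.9381 Y31.8283
G1 X111.7857 Y31.8283
G1 X111.7857 Y61.1475
G0 X219.9864 Y68.6836
M3 S438
G1 X236.4487 Y75.0541 F2111
G1 X257.6068 Y78.1005
G1 X283.4608 Y77.8230
G1 X314.0107 Y74.2215
G0 X129.2230 Y15.8819
M3 S438
G1 X120.2198 Y40.2501 F2111
G1 X145.8249 Y35.8630
G1 X129.2230 Y15.8819
M5
G0 X0.0000 Y0.0000

Since the viewBox matches the mm dimensions, user units are millimetres directly. The only transform is the Y-flip y_m = 97.7381 − y_svg.

Shape 1 is a rectangle drawn with `<rect>`. Its stroke #008000 means score at S438, F2111. After flipping Y the toolpath is (111.7857,61.1475) → (263.9381,61.1475) → (263.9381,31.8283) → (111.7857,31.8283) → (111.7857,61.1475), returning to the start.

Shape 2 is a quadratic bezier drawn with `<path>`. Its stroke #008000 means score at S438, F2111. After flipping Y the toolpath is (219.9864,68.6836) → (236.4487,75.0541) → (257.6068,78.1005) → (283.4608,77.8230) → (314.0107,74.2215).

Shape 3 is a regular polygon drawn with `<path>`. Its stroke #008000 means score at S438, F2111. After flipping Y the toolpath is (129.2230,15.8819) → (120.2198,40.2501) → (145.8249,35.8630) → (129.2230,15.8819), returning to the start.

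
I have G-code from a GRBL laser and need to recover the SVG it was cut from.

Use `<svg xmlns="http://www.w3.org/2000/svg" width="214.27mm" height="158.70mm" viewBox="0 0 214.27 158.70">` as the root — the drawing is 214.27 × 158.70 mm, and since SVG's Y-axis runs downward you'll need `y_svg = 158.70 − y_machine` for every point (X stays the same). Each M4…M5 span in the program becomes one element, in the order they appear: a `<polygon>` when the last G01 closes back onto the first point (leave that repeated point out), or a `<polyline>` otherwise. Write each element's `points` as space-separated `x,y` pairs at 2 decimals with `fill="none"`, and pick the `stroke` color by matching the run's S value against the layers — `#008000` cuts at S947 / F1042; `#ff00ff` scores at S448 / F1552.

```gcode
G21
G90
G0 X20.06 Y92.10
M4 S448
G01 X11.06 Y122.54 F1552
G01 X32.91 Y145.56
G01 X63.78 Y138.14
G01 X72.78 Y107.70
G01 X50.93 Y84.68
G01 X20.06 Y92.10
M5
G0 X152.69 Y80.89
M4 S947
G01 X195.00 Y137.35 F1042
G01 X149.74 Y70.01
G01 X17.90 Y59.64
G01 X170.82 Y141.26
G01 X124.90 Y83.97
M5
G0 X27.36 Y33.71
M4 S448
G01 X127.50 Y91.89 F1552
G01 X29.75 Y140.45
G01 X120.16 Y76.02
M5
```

Each laser-on run becomes one SVG element. Flip Y back into SVG space with y_svg = 158.70 − y_machine.

Run 1: the run's S448 means `#ff00ff` (score). The run returns to its start, so emit a `<polygon>` with points (Y-flipped): 20.06,66.60 11.06,36.16 32.91,13.14 63.78,20.56 72.78,51.00 50.93,74.02.

Run 2: the run's S947 means `#008000` (cut). The run is open, so emit a `<polyline>` with points (Y-flipped): 152.69,77.81 195.00,21.35 149.74,88.69 17.90,99.06 170.82,17.44 124.90,74.73.

Run 3: the run's S448 means `#ff00ff` (score). The run is open, so emit a `<polyline>` with points (Y-flipped): 27.36,124.99 127.50,66.81 29.75,18.25 120.16,82.68.

<svg xmlns="http://www.w3.org/2000/svg" width="214.27mm" height="158.70mm" viewBox="0 0 214.27 158.70">
  <polygon points="20.06,66.60 11.06,36.16 32.91,13.14 63.78,20.56 72.78,51.00 50.93,74.02" fill="none" stroke="#ff00ff"/>
  <polyline points="152.69,77.81 195.00,21.35 149.74,88.69 17.90,99.06 170.82,17.44 124.90,74.73" fill="none" stroke="#008000"/>
  <polyline points="27.36,124.99 127.50,66.81 29.75,18.25 120.16,82.68" fill="none" stroke="#ff00ff"/>
</svg>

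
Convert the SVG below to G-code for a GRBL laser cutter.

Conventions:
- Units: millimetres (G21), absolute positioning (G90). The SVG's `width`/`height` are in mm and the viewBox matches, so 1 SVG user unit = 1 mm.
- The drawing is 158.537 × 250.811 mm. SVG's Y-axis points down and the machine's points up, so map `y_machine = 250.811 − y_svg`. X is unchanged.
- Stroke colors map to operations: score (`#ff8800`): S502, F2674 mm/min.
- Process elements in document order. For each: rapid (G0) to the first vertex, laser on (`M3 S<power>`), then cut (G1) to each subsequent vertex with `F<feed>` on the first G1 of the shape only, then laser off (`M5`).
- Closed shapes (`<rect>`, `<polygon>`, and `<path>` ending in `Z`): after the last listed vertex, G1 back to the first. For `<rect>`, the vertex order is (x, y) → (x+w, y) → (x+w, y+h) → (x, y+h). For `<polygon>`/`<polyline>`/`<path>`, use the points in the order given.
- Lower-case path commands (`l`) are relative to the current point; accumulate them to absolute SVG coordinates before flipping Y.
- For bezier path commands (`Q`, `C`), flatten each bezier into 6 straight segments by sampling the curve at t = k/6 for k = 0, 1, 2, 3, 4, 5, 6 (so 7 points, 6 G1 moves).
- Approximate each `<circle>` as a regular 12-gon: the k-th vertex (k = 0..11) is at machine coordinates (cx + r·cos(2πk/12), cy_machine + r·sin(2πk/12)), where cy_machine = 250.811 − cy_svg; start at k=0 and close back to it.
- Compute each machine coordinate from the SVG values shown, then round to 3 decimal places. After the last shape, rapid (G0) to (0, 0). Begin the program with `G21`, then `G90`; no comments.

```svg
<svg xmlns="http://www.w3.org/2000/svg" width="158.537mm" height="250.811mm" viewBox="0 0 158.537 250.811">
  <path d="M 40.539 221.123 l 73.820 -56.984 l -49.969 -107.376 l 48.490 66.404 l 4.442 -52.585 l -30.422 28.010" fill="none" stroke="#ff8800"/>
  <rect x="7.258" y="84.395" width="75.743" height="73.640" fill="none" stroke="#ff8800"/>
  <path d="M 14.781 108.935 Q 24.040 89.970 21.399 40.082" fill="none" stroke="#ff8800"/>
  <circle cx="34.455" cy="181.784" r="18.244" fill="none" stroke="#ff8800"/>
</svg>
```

Since the viewBox matches the mm dimensions, user units are millimetres directly. The only transform is the Y-flip y_m = 250.811 − y_svg.

Shape 1 is a open polyline drawn with `<path>`. Its stroke #ff8800 means score at S502, F2674. After flipping Y the toolpath is (40.539,29.688) → (114.359,86.672) → (64.390,194.048) → (112.880,127.644) → (117.322,180.229) → (86.900,152.219).

Shape 2 is a rectangle drawn with `<rect>`. Its stroke #ff8800 means score at S502, F2674. After flipping Y the toolpath is (7.258,166.416) → (83.001,166.416) → (83.001,92.776) → (7.258,92.776) → (7.258,166.416), returning to the start.

Shape 3 is a quadratic bezier drawn with `<path>`. Its stroke #ff8800 means score at S502, F2674. After flipping Y the toolpath is (14.781,141.876) → (17.537,149.057) → (19.631,157.955) → (21.065,168.572) → (21.837,180.906) → (21.949,194.959) → (21.399,210.729).

Shape 4 is a circle drawn with `<circle>`. Its stroke #ff8800 means score at S502, F2674. After flipping Y the toolpath is (52.699,69.027) → (50.255,78.149) → (43.577,84.827) → (34.455,87.271) → (25.333,84.827) → (18.655,78.149) → (16.211,69.027) → (18.655,59.905) → (25.333,53.227) → (34.455,50.783) → (43.577,53.227) → (50.255,59.905) → (52.699,69.027), returning to the start.

G21
G90
G0 X40.539 Y29.688
M3 S502
G1 X114.359 Y86.672 F2674
G1 X64.390 Y194.048
G1 X112.880 Y127.644
G1 X117.322 Y180.229
G1 X86.900 Y152.219
M5
G0 X7.258 Y166.416
M3 S502
G1 X83.001 Y166.416 F2674
G1 X83.001 Y92.776
G1 X7.258 Y92.776
G1 X7.258 Y166.416
M5
G0 X14.781 Y141.876
M3 S502
G1 X17.537 Y149.057 F2674
G1 X19.631 Y157.955
G1 X21.065 Y168.572
G1 X21.837 Y180.906
G1 X21.949 Y194.959
G1 X21.399 Y210.729
M5
G0 X52.699 Y69.027
M3 S502
G1 X50.255 Y78.149 F2674
G1 X43.577 Y84.827
G1 X34.455 Y87.271
G1 X25.333 Y84.827
G1 X18.655 Y78.149
G1 X16.211 Y69.027
G1 X18.655 Y59.905
G1 X25.333 Y53.227
G1 X34.455 Y50.783
G1 X43.577 Y53.227
G1 X50.255 Y59.905
G1 X52.699 Y69.027
M5
G0 X0.000 Y0.000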